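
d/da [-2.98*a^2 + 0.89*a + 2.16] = 0.89 - 5.96*a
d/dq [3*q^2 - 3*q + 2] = 6*q - 3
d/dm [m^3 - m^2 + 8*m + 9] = 3*m^2 - 2*m + 8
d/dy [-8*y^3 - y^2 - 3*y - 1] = -24*y^2 - 2*y - 3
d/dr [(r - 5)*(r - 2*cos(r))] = r + (r - 5)*(2*sin(r) + 1) - 2*cos(r)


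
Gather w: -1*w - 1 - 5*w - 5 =-6*w - 6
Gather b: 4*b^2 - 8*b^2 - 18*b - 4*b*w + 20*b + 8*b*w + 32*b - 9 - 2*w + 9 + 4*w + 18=-4*b^2 + b*(4*w + 34) + 2*w + 18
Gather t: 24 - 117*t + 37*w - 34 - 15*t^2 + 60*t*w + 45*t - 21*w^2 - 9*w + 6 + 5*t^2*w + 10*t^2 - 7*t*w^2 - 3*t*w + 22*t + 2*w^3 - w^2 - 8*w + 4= t^2*(5*w - 5) + t*(-7*w^2 + 57*w - 50) + 2*w^3 - 22*w^2 + 20*w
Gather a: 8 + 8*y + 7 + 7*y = 15*y + 15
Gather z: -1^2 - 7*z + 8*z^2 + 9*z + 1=8*z^2 + 2*z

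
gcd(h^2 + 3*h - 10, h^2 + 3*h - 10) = h^2 + 3*h - 10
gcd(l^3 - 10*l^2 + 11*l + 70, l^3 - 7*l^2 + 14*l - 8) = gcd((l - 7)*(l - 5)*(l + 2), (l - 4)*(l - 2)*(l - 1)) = 1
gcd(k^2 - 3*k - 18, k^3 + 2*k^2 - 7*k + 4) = 1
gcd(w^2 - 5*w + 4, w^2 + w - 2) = w - 1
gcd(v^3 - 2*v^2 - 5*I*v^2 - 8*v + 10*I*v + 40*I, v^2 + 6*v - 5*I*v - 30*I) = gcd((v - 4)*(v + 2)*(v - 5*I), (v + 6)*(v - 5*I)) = v - 5*I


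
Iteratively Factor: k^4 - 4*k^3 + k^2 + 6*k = (k - 2)*(k^3 - 2*k^2 - 3*k) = (k - 2)*(k + 1)*(k^2 - 3*k) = (k - 3)*(k - 2)*(k + 1)*(k)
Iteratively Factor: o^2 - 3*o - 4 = (o + 1)*(o - 4)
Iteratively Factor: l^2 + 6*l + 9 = (l + 3)*(l + 3)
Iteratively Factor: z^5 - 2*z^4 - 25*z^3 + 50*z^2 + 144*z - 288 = (z - 3)*(z^4 + z^3 - 22*z^2 - 16*z + 96) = (z - 4)*(z - 3)*(z^3 + 5*z^2 - 2*z - 24) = (z - 4)*(z - 3)*(z + 3)*(z^2 + 2*z - 8) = (z - 4)*(z - 3)*(z + 3)*(z + 4)*(z - 2)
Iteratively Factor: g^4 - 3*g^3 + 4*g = (g + 1)*(g^3 - 4*g^2 + 4*g) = g*(g + 1)*(g^2 - 4*g + 4) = g*(g - 2)*(g + 1)*(g - 2)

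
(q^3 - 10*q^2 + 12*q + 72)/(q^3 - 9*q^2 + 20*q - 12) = (q^2 - 4*q - 12)/(q^2 - 3*q + 2)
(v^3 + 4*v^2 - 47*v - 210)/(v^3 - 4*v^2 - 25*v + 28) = (v^2 + 11*v + 30)/(v^2 + 3*v - 4)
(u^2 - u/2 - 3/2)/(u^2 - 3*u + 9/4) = 2*(u + 1)/(2*u - 3)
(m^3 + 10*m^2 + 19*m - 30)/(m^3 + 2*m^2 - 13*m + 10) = (m + 6)/(m - 2)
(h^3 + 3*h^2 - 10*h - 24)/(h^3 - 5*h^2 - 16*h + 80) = (h^2 - h - 6)/(h^2 - 9*h + 20)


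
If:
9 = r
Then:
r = 9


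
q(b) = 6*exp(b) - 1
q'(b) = 6*exp(b)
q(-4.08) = -0.90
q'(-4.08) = 0.10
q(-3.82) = -0.87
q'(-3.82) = 0.13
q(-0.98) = 1.25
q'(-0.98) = 2.25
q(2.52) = 73.57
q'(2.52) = 74.57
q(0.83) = 12.76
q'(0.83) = 13.76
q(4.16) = 383.43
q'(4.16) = 384.43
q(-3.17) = -0.75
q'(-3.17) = 0.25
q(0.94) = 14.36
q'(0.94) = 15.36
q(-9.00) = -1.00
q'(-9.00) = 0.00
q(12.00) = 976527.75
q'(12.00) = 976528.75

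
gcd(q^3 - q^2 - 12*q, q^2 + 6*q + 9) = q + 3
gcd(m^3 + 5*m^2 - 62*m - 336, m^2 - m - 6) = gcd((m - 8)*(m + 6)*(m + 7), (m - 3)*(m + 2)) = 1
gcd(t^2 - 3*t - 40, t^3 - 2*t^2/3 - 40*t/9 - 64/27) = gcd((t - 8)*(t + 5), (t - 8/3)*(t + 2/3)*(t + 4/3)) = 1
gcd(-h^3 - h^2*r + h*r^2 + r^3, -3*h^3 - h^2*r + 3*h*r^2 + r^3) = -h^2 + r^2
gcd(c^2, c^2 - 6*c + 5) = 1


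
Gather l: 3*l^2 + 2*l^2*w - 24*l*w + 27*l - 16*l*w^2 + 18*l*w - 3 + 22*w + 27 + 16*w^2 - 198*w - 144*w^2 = l^2*(2*w + 3) + l*(-16*w^2 - 6*w + 27) - 128*w^2 - 176*w + 24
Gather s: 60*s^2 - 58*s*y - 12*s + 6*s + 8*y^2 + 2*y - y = 60*s^2 + s*(-58*y - 6) + 8*y^2 + y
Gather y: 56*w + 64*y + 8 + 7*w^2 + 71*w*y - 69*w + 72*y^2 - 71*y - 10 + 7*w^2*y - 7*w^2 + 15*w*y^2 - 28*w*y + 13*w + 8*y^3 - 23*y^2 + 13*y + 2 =8*y^3 + y^2*(15*w + 49) + y*(7*w^2 + 43*w + 6)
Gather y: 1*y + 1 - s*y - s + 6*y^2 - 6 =-s + 6*y^2 + y*(1 - s) - 5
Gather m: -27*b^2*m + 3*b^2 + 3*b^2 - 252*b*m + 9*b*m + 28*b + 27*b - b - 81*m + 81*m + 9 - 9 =6*b^2 + 54*b + m*(-27*b^2 - 243*b)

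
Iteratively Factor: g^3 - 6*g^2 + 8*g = (g - 2)*(g^2 - 4*g) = g*(g - 2)*(g - 4)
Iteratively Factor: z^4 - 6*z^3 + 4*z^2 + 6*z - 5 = (z - 1)*(z^3 - 5*z^2 - z + 5) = (z - 5)*(z - 1)*(z^2 - 1) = (z - 5)*(z - 1)^2*(z + 1)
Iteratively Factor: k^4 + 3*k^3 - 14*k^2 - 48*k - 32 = (k + 4)*(k^3 - k^2 - 10*k - 8) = (k - 4)*(k + 4)*(k^2 + 3*k + 2) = (k - 4)*(k + 1)*(k + 4)*(k + 2)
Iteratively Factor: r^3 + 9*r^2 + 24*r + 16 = (r + 1)*(r^2 + 8*r + 16) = (r + 1)*(r + 4)*(r + 4)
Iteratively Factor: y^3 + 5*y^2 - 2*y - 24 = (y - 2)*(y^2 + 7*y + 12) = (y - 2)*(y + 3)*(y + 4)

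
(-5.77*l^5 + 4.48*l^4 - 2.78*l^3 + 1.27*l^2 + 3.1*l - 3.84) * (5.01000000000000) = -28.9077*l^5 + 22.4448*l^4 - 13.9278*l^3 + 6.3627*l^2 + 15.531*l - 19.2384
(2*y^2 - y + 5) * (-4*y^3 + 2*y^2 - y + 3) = -8*y^5 + 8*y^4 - 24*y^3 + 17*y^2 - 8*y + 15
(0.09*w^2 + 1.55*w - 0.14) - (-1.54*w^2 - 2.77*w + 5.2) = 1.63*w^2 + 4.32*w - 5.34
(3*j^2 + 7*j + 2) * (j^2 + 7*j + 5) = 3*j^4 + 28*j^3 + 66*j^2 + 49*j + 10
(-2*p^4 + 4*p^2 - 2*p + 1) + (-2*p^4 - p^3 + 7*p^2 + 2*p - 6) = -4*p^4 - p^3 + 11*p^2 - 5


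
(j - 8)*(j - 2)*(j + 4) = j^3 - 6*j^2 - 24*j + 64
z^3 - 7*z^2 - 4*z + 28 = (z - 7)*(z - 2)*(z + 2)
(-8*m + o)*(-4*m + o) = 32*m^2 - 12*m*o + o^2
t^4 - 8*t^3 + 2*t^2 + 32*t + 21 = (t - 7)*(t - 3)*(t + 1)^2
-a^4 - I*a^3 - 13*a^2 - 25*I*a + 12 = (a - 4*I)*(a + 3*I)*(-I*a + 1)^2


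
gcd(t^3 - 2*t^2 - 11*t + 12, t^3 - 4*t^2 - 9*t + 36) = t^2 - t - 12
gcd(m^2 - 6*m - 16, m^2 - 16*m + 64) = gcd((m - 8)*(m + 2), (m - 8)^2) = m - 8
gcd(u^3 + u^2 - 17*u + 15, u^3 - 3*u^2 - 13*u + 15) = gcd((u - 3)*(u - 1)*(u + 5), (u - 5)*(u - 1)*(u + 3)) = u - 1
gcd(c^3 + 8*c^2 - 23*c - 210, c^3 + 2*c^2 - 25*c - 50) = c - 5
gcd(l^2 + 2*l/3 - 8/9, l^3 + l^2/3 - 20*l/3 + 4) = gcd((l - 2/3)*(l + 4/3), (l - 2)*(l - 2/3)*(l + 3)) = l - 2/3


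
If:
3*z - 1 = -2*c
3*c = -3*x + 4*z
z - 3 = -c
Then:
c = 8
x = -44/3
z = -5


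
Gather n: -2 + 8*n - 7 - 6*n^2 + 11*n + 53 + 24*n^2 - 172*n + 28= 18*n^2 - 153*n + 72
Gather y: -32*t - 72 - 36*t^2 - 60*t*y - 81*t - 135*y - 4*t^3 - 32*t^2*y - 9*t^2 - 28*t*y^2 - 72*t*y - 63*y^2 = -4*t^3 - 45*t^2 - 113*t + y^2*(-28*t - 63) + y*(-32*t^2 - 132*t - 135) - 72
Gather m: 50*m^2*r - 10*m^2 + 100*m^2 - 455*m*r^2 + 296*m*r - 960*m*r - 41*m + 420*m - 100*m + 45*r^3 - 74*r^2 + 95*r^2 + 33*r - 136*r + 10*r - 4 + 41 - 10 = m^2*(50*r + 90) + m*(-455*r^2 - 664*r + 279) + 45*r^3 + 21*r^2 - 93*r + 27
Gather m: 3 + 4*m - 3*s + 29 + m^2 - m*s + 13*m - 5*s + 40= m^2 + m*(17 - s) - 8*s + 72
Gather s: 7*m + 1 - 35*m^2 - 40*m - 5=-35*m^2 - 33*m - 4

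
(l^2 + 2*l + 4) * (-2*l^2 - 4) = -2*l^4 - 4*l^3 - 12*l^2 - 8*l - 16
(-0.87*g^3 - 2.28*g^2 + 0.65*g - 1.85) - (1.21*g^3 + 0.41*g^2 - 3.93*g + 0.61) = -2.08*g^3 - 2.69*g^2 + 4.58*g - 2.46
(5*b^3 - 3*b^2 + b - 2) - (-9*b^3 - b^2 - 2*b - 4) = 14*b^3 - 2*b^2 + 3*b + 2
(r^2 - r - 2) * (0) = 0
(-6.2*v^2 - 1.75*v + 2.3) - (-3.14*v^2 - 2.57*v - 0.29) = -3.06*v^2 + 0.82*v + 2.59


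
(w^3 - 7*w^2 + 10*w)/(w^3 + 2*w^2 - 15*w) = (w^2 - 7*w + 10)/(w^2 + 2*w - 15)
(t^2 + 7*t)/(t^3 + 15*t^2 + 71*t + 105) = t/(t^2 + 8*t + 15)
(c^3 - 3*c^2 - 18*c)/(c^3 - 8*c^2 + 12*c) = (c + 3)/(c - 2)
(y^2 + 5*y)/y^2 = (y + 5)/y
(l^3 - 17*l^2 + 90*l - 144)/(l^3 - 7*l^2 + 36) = (l - 8)/(l + 2)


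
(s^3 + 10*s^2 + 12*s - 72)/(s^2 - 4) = (s^2 + 12*s + 36)/(s + 2)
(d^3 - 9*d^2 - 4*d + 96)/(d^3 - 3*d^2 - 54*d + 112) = (d^2 - d - 12)/(d^2 + 5*d - 14)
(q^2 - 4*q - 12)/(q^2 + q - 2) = (q - 6)/(q - 1)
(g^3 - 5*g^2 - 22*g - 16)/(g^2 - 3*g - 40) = (g^2 + 3*g + 2)/(g + 5)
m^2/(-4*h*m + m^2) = -m/(4*h - m)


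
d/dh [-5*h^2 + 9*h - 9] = 9 - 10*h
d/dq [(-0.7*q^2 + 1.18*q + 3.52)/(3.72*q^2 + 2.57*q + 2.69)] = (-6.1886*q^2 - 29.9548*q - 5.8722)/(13.8384*q^4 + 19.1208*q^3 + 26.6185*q^2 + 13.8266*q + 7.2361)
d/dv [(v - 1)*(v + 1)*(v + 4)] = 3*v^2 + 8*v - 1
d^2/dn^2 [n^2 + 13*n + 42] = 2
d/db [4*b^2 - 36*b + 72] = 8*b - 36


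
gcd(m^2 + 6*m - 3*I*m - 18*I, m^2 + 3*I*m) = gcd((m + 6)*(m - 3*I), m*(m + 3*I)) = 1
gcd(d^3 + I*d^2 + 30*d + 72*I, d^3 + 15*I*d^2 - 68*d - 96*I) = d^2 + 7*I*d - 12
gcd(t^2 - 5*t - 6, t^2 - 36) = t - 6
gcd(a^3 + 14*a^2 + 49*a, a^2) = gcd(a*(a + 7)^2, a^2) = a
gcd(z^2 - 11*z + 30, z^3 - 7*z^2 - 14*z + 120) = z^2 - 11*z + 30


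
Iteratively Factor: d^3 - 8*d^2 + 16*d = (d)*(d^2 - 8*d + 16) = d*(d - 4)*(d - 4)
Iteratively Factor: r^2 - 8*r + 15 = (r - 3)*(r - 5)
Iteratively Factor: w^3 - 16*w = (w - 4)*(w^2 + 4*w) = (w - 4)*(w + 4)*(w)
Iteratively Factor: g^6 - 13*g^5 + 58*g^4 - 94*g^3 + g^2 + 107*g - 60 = (g - 1)*(g^5 - 12*g^4 + 46*g^3 - 48*g^2 - 47*g + 60) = (g - 5)*(g - 1)*(g^4 - 7*g^3 + 11*g^2 + 7*g - 12) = (g - 5)*(g - 4)*(g - 1)*(g^3 - 3*g^2 - g + 3) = (g - 5)*(g - 4)*(g - 1)*(g + 1)*(g^2 - 4*g + 3) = (g - 5)*(g - 4)*(g - 3)*(g - 1)*(g + 1)*(g - 1)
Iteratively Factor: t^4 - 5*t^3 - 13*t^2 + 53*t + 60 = (t - 4)*(t^3 - t^2 - 17*t - 15) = (t - 4)*(t + 1)*(t^2 - 2*t - 15) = (t - 5)*(t - 4)*(t + 1)*(t + 3)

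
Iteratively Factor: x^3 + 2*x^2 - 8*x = (x - 2)*(x^2 + 4*x) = (x - 2)*(x + 4)*(x)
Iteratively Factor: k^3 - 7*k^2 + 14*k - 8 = (k - 4)*(k^2 - 3*k + 2) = (k - 4)*(k - 1)*(k - 2)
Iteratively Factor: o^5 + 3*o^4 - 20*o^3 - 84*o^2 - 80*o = (o)*(o^4 + 3*o^3 - 20*o^2 - 84*o - 80) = o*(o - 5)*(o^3 + 8*o^2 + 20*o + 16) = o*(o - 5)*(o + 2)*(o^2 + 6*o + 8) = o*(o - 5)*(o + 2)^2*(o + 4)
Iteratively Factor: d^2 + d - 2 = (d + 2)*(d - 1)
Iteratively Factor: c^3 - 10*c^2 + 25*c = (c)*(c^2 - 10*c + 25) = c*(c - 5)*(c - 5)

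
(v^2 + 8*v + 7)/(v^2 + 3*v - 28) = (v + 1)/(v - 4)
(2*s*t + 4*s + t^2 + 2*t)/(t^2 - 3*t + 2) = (2*s*t + 4*s + t^2 + 2*t)/(t^2 - 3*t + 2)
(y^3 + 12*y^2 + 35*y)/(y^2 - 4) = y*(y^2 + 12*y + 35)/(y^2 - 4)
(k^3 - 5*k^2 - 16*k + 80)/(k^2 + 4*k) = k - 9 + 20/k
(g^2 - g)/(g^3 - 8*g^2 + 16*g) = (g - 1)/(g^2 - 8*g + 16)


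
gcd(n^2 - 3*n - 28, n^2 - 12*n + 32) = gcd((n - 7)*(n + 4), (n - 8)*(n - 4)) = 1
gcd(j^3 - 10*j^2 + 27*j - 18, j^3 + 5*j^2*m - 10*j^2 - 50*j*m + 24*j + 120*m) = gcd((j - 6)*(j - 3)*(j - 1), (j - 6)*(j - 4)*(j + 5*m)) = j - 6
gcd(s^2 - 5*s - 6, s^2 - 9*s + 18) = s - 6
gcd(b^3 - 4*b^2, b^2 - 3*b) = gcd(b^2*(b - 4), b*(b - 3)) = b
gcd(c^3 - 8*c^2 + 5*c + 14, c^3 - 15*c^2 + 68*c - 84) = c^2 - 9*c + 14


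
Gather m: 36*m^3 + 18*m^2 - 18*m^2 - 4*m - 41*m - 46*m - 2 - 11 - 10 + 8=36*m^3 - 91*m - 15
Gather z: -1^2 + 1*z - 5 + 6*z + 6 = 7*z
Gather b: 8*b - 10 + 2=8*b - 8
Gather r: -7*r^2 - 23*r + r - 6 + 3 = -7*r^2 - 22*r - 3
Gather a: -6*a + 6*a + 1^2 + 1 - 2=0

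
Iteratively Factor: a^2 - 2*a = (a - 2)*(a)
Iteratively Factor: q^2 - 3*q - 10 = (q + 2)*(q - 5)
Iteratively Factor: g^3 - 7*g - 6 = (g + 1)*(g^2 - g - 6) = (g - 3)*(g + 1)*(g + 2)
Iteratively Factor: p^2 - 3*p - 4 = (p + 1)*(p - 4)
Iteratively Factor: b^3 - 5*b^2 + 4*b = (b)*(b^2 - 5*b + 4) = b*(b - 1)*(b - 4)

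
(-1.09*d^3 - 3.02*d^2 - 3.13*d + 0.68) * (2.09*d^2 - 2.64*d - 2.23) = -2.2781*d^5 - 3.4342*d^4 + 3.8618*d^3 + 16.419*d^2 + 5.1847*d - 1.5164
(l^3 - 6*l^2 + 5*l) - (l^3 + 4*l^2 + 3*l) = -10*l^2 + 2*l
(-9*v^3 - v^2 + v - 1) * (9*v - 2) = -81*v^4 + 9*v^3 + 11*v^2 - 11*v + 2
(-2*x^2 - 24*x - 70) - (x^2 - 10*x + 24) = -3*x^2 - 14*x - 94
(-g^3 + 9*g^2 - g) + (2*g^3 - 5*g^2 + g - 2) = g^3 + 4*g^2 - 2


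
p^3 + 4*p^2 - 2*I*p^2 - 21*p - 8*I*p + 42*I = (p - 3)*(p + 7)*(p - 2*I)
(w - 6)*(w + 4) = w^2 - 2*w - 24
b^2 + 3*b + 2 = (b + 1)*(b + 2)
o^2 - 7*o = o*(o - 7)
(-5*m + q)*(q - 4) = -5*m*q + 20*m + q^2 - 4*q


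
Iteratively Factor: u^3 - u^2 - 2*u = (u)*(u^2 - u - 2) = u*(u - 2)*(u + 1)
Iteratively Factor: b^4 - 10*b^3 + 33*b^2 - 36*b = (b)*(b^3 - 10*b^2 + 33*b - 36) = b*(b - 4)*(b^2 - 6*b + 9) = b*(b - 4)*(b - 3)*(b - 3)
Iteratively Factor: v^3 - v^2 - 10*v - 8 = (v - 4)*(v^2 + 3*v + 2) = (v - 4)*(v + 2)*(v + 1)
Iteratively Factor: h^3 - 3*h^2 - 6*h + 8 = (h - 4)*(h^2 + h - 2) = (h - 4)*(h - 1)*(h + 2)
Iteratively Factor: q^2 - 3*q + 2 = (q - 2)*(q - 1)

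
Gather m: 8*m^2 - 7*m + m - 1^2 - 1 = 8*m^2 - 6*m - 2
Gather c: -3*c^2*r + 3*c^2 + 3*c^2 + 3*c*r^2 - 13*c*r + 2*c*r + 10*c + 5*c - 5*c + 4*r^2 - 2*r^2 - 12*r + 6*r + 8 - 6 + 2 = c^2*(6 - 3*r) + c*(3*r^2 - 11*r + 10) + 2*r^2 - 6*r + 4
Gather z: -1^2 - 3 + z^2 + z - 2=z^2 + z - 6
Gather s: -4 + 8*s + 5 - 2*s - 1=6*s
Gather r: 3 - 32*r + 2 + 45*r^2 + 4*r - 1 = 45*r^2 - 28*r + 4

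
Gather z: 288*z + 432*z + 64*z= 784*z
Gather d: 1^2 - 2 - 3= -4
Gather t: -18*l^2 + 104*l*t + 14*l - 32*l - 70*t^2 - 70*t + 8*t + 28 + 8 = -18*l^2 - 18*l - 70*t^2 + t*(104*l - 62) + 36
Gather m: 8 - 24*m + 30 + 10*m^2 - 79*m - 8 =10*m^2 - 103*m + 30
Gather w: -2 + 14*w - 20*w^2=-20*w^2 + 14*w - 2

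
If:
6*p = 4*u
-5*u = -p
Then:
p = 0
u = 0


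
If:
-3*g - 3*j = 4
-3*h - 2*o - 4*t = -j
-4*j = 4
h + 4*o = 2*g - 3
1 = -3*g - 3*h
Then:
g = -1/3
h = 0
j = -1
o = -11/12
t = 5/24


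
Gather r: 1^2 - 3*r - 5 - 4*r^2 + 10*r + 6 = -4*r^2 + 7*r + 2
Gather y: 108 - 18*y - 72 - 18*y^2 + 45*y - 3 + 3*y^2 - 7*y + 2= -15*y^2 + 20*y + 35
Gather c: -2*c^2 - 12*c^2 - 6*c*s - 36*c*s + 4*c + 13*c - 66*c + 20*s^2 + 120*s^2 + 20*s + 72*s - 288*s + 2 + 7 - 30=-14*c^2 + c*(-42*s - 49) + 140*s^2 - 196*s - 21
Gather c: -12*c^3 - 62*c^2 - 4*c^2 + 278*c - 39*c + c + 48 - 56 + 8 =-12*c^3 - 66*c^2 + 240*c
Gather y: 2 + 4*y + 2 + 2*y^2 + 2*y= 2*y^2 + 6*y + 4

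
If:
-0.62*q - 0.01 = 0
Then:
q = -0.02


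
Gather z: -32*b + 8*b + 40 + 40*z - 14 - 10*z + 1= -24*b + 30*z + 27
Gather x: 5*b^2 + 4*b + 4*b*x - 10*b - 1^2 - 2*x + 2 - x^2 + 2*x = 5*b^2 + 4*b*x - 6*b - x^2 + 1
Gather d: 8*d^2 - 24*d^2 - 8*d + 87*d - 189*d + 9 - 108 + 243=-16*d^2 - 110*d + 144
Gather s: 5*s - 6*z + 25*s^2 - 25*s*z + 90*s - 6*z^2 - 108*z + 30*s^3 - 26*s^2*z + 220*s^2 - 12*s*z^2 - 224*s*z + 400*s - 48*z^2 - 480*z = 30*s^3 + s^2*(245 - 26*z) + s*(-12*z^2 - 249*z + 495) - 54*z^2 - 594*z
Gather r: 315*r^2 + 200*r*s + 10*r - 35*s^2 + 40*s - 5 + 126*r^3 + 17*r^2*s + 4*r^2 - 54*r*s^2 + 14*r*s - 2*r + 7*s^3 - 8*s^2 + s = 126*r^3 + r^2*(17*s + 319) + r*(-54*s^2 + 214*s + 8) + 7*s^3 - 43*s^2 + 41*s - 5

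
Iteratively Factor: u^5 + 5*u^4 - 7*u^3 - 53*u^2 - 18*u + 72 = (u - 3)*(u^4 + 8*u^3 + 17*u^2 - 2*u - 24) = (u - 3)*(u + 3)*(u^3 + 5*u^2 + 2*u - 8) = (u - 3)*(u + 2)*(u + 3)*(u^2 + 3*u - 4) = (u - 3)*(u - 1)*(u + 2)*(u + 3)*(u + 4)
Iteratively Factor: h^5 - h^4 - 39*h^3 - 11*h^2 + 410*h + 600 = (h - 5)*(h^4 + 4*h^3 - 19*h^2 - 106*h - 120) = (h - 5)*(h + 2)*(h^3 + 2*h^2 - 23*h - 60) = (h - 5)*(h + 2)*(h + 4)*(h^2 - 2*h - 15) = (h - 5)^2*(h + 2)*(h + 4)*(h + 3)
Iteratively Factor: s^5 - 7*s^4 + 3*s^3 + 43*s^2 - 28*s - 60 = (s - 5)*(s^4 - 2*s^3 - 7*s^2 + 8*s + 12) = (s - 5)*(s + 2)*(s^3 - 4*s^2 + s + 6) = (s - 5)*(s + 1)*(s + 2)*(s^2 - 5*s + 6) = (s - 5)*(s - 2)*(s + 1)*(s + 2)*(s - 3)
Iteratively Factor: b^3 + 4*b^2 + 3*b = (b + 1)*(b^2 + 3*b) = b*(b + 1)*(b + 3)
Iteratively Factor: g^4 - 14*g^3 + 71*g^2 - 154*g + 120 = (g - 5)*(g^3 - 9*g^2 + 26*g - 24) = (g - 5)*(g - 3)*(g^2 - 6*g + 8) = (g - 5)*(g - 3)*(g - 2)*(g - 4)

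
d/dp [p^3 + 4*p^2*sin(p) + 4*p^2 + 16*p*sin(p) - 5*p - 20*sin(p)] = 4*p^2*cos(p) + 3*p^2 + 8*p*sin(p) + 16*p*cos(p) + 8*p + 16*sin(p) - 20*cos(p) - 5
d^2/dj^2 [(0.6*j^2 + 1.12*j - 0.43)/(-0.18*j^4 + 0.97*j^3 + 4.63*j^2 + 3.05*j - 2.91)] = (-0.11664*j^8 + 0.193104*j^7 + 1.278312*j^6 - 6.92754*j^5 - 17.271624*j^4 - 6.46888799999999*j^3 - 26.203644*j^2 - 46.82454*j - 10.455652)/(0.005832*j^12 - 0.094284*j^11 + 0.0580499999999999*j^10 + 3.641255*j^9 + 1.984857*j^8 - 58.78791*j^7 - 182.753734*j^6 - 154.388844*j^5 + 114.160596*j^4 + 193.546594*j^3 - 36.411084*j^2 - 77.483115*j + 24.642171)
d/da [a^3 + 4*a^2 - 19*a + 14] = 3*a^2 + 8*a - 19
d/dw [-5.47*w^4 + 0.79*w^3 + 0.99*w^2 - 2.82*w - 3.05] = -21.88*w^3 + 2.37*w^2 + 1.98*w - 2.82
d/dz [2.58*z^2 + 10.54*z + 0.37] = 5.16*z + 10.54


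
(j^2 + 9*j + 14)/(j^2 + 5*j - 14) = (j + 2)/(j - 2)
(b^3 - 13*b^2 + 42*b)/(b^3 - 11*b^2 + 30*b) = (b - 7)/(b - 5)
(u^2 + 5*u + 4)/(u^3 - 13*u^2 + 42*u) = (u^2 + 5*u + 4)/(u*(u^2 - 13*u + 42))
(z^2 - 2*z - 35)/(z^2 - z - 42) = (z + 5)/(z + 6)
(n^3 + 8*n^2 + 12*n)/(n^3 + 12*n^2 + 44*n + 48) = n/(n + 4)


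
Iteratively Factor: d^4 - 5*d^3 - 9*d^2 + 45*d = (d + 3)*(d^3 - 8*d^2 + 15*d) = (d - 3)*(d + 3)*(d^2 - 5*d) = d*(d - 3)*(d + 3)*(d - 5)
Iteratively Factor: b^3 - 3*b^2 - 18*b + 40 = (b - 2)*(b^2 - b - 20) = (b - 2)*(b + 4)*(b - 5)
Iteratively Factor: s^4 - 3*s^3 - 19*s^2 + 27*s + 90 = (s + 3)*(s^3 - 6*s^2 - s + 30) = (s + 2)*(s + 3)*(s^2 - 8*s + 15) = (s - 3)*(s + 2)*(s + 3)*(s - 5)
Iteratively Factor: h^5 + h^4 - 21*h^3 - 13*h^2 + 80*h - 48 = (h + 3)*(h^4 - 2*h^3 - 15*h^2 + 32*h - 16) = (h - 4)*(h + 3)*(h^3 + 2*h^2 - 7*h + 4) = (h - 4)*(h - 1)*(h + 3)*(h^2 + 3*h - 4) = (h - 4)*(h - 1)^2*(h + 3)*(h + 4)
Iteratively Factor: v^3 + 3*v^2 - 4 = (v - 1)*(v^2 + 4*v + 4) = (v - 1)*(v + 2)*(v + 2)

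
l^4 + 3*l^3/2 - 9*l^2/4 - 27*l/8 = l*(l - 3/2)*(l + 3/2)^2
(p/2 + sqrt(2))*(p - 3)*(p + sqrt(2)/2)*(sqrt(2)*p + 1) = sqrt(2)*p^4/2 - 3*sqrt(2)*p^3/2 + 3*p^3 - 9*p^2 + 9*sqrt(2)*p^2/4 - 27*sqrt(2)*p/4 + p - 3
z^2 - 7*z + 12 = (z - 4)*(z - 3)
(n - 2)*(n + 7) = n^2 + 5*n - 14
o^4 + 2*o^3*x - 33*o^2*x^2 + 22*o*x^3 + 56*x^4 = (o - 4*x)*(o - 2*x)*(o + x)*(o + 7*x)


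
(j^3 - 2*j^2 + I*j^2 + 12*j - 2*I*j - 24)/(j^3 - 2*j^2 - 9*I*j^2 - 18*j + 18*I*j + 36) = (j + 4*I)/(j - 6*I)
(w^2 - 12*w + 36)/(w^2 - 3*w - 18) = (w - 6)/(w + 3)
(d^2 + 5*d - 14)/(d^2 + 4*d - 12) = (d + 7)/(d + 6)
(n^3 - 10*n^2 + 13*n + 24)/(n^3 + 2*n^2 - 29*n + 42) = (n^2 - 7*n - 8)/(n^2 + 5*n - 14)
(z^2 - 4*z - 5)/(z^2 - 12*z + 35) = (z + 1)/(z - 7)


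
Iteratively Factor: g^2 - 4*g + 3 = (g - 3)*(g - 1)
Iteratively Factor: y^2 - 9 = (y + 3)*(y - 3)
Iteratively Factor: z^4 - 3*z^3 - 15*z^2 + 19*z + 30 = (z + 3)*(z^3 - 6*z^2 + 3*z + 10) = (z - 5)*(z + 3)*(z^2 - z - 2) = (z - 5)*(z - 2)*(z + 3)*(z + 1)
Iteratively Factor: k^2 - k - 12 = (k + 3)*(k - 4)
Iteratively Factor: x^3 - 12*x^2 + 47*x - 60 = (x - 3)*(x^2 - 9*x + 20) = (x - 4)*(x - 3)*(x - 5)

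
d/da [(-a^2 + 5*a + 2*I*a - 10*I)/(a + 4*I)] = (-a^2 - 8*I*a - 8 + 30*I)/(a^2 + 8*I*a - 16)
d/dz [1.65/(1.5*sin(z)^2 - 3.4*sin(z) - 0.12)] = (5.61 - 4.95*sin(z))*cos(z)/(-1.5*sin(z)^2 + 3.4*sin(z) + 0.12)^2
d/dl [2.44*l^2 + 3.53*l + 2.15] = 4.88*l + 3.53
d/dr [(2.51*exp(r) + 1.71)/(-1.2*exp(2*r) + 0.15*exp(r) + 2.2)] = (3.012*exp(2*r) + 4.104*exp(r) + 5.2655)*exp(r)/(1.44*exp(4*r) - 0.36*exp(3*r) - 5.2575*exp(2*r) + 0.66*exp(r) + 4.84)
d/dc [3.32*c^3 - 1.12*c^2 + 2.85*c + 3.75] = 9.96*c^2 - 2.24*c + 2.85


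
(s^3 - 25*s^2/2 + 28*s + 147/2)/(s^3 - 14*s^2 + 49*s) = (s + 3/2)/s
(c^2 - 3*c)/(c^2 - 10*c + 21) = c/(c - 7)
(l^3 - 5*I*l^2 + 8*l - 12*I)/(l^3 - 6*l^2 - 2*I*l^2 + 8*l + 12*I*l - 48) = (l^2 - 7*I*l - 6)/(l^2 + l*(-6 - 4*I) + 24*I)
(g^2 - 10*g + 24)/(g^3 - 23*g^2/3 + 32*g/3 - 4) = 3*(g - 4)/(3*g^2 - 5*g + 2)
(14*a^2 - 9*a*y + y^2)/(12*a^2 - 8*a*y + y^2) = (-7*a + y)/(-6*a + y)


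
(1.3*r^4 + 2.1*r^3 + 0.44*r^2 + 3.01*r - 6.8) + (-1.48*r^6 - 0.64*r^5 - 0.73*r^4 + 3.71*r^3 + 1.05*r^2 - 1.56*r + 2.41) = -1.48*r^6 - 0.64*r^5 + 0.57*r^4 + 5.81*r^3 + 1.49*r^2 + 1.45*r - 4.39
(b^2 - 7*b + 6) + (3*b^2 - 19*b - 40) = 4*b^2 - 26*b - 34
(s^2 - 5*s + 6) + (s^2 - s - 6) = 2*s^2 - 6*s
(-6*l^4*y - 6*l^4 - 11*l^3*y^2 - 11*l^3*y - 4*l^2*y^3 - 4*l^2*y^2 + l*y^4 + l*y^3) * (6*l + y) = -36*l^5*y - 36*l^5 - 72*l^4*y^2 - 72*l^4*y - 35*l^3*y^3 - 35*l^3*y^2 + 2*l^2*y^4 + 2*l^2*y^3 + l*y^5 + l*y^4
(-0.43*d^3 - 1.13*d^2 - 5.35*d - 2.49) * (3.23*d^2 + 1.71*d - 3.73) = -1.3889*d^5 - 4.3852*d^4 - 17.6089*d^3 - 12.9763*d^2 + 15.6976*d + 9.2877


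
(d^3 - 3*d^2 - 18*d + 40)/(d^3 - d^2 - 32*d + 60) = (d + 4)/(d + 6)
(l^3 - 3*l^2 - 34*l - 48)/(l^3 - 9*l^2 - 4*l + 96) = (l + 2)/(l - 4)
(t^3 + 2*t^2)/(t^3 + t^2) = (t + 2)/(t + 1)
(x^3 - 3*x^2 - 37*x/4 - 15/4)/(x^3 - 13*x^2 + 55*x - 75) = (x^2 + 2*x + 3/4)/(x^2 - 8*x + 15)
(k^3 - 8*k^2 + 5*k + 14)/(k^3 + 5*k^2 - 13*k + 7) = (k^3 - 8*k^2 + 5*k + 14)/(k^3 + 5*k^2 - 13*k + 7)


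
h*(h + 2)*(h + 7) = h^3 + 9*h^2 + 14*h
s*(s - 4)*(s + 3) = s^3 - s^2 - 12*s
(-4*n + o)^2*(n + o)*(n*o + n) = 16*n^4*o + 16*n^4 + 8*n^3*o^2 + 8*n^3*o - 7*n^2*o^3 - 7*n^2*o^2 + n*o^4 + n*o^3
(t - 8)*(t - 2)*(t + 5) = t^3 - 5*t^2 - 34*t + 80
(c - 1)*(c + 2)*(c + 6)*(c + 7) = c^4 + 14*c^3 + 53*c^2 + 16*c - 84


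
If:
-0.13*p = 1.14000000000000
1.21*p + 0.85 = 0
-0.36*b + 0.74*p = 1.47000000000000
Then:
No Solution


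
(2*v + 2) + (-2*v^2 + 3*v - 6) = -2*v^2 + 5*v - 4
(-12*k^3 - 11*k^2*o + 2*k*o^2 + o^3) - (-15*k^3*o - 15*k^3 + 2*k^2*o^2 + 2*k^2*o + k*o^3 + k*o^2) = 15*k^3*o + 3*k^3 - 2*k^2*o^2 - 13*k^2*o - k*o^3 + k*o^2 + o^3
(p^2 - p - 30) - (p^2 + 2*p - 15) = -3*p - 15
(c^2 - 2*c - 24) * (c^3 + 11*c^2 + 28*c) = c^5 + 9*c^4 - 18*c^3 - 320*c^2 - 672*c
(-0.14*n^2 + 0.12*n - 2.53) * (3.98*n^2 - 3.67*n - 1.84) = -0.5572*n^4 + 0.9914*n^3 - 10.2522*n^2 + 9.0643*n + 4.6552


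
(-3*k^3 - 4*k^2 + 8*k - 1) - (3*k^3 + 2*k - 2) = -6*k^3 - 4*k^2 + 6*k + 1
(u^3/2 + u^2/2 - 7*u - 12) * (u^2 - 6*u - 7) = u^5/2 - 5*u^4/2 - 27*u^3/2 + 53*u^2/2 + 121*u + 84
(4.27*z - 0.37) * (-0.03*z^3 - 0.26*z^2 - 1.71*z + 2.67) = -0.1281*z^4 - 1.0991*z^3 - 7.2055*z^2 + 12.0336*z - 0.9879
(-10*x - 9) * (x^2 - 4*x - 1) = -10*x^3 + 31*x^2 + 46*x + 9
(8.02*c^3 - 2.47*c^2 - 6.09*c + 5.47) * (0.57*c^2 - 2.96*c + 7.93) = 4.5714*c^5 - 25.1471*c^4 + 67.4385*c^3 + 1.5572*c^2 - 64.4849*c + 43.3771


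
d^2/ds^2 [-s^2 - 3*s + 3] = -2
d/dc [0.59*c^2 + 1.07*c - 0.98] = 1.18*c + 1.07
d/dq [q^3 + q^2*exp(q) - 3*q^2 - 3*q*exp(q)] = q^2*exp(q) + 3*q^2 - q*exp(q) - 6*q - 3*exp(q)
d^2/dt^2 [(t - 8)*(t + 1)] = 2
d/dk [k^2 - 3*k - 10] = 2*k - 3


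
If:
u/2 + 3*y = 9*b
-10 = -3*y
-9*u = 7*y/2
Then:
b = 505/486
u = -35/27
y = 10/3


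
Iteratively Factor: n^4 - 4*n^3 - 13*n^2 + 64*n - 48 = (n + 4)*(n^3 - 8*n^2 + 19*n - 12) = (n - 4)*(n + 4)*(n^2 - 4*n + 3) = (n - 4)*(n - 3)*(n + 4)*(n - 1)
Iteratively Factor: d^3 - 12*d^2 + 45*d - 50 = (d - 2)*(d^2 - 10*d + 25) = (d - 5)*(d - 2)*(d - 5)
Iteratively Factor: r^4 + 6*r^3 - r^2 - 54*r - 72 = (r - 3)*(r^3 + 9*r^2 + 26*r + 24) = (r - 3)*(r + 3)*(r^2 + 6*r + 8) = (r - 3)*(r + 3)*(r + 4)*(r + 2)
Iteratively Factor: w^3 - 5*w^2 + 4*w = (w - 4)*(w^2 - w) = w*(w - 4)*(w - 1)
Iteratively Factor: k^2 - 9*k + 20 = (k - 4)*(k - 5)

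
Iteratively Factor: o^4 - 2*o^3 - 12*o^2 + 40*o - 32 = (o + 4)*(o^3 - 6*o^2 + 12*o - 8) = (o - 2)*(o + 4)*(o^2 - 4*o + 4) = (o - 2)^2*(o + 4)*(o - 2)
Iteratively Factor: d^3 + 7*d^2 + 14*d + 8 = (d + 1)*(d^2 + 6*d + 8) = (d + 1)*(d + 2)*(d + 4)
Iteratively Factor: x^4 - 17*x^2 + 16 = (x + 4)*(x^3 - 4*x^2 - x + 4) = (x - 4)*(x + 4)*(x^2 - 1) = (x - 4)*(x - 1)*(x + 4)*(x + 1)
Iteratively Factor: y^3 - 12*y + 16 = (y + 4)*(y^2 - 4*y + 4) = (y - 2)*(y + 4)*(y - 2)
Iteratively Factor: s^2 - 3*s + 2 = (s - 2)*(s - 1)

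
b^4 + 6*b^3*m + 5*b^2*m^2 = b^2*(b + m)*(b + 5*m)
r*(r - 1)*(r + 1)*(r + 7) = r^4 + 7*r^3 - r^2 - 7*r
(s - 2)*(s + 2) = s^2 - 4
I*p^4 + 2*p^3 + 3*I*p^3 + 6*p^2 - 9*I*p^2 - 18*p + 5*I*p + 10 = (p - 1)*(p + 5)*(p - 2*I)*(I*p - I)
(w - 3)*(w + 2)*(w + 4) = w^3 + 3*w^2 - 10*w - 24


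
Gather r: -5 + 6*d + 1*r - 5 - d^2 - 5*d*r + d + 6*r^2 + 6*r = -d^2 + 7*d + 6*r^2 + r*(7 - 5*d) - 10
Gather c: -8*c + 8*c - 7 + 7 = 0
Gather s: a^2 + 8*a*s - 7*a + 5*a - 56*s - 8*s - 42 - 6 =a^2 - 2*a + s*(8*a - 64) - 48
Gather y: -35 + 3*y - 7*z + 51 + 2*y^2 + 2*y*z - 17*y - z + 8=2*y^2 + y*(2*z - 14) - 8*z + 24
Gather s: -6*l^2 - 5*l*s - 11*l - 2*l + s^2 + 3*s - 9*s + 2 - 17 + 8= -6*l^2 - 13*l + s^2 + s*(-5*l - 6) - 7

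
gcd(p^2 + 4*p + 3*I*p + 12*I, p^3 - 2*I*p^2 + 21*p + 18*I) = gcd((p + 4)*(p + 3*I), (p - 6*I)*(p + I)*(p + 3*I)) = p + 3*I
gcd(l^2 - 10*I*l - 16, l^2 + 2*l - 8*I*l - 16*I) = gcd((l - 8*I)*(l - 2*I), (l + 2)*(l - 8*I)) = l - 8*I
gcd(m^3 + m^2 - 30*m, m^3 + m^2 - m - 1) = 1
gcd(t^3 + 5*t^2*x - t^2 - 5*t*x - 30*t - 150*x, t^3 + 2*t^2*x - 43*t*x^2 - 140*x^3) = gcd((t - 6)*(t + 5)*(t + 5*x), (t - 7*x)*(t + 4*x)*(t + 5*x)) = t + 5*x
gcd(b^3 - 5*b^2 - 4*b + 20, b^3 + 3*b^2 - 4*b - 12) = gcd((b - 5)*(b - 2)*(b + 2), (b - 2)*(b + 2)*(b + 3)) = b^2 - 4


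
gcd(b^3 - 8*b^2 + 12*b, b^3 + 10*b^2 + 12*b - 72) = b - 2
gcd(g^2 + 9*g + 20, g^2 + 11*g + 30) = g + 5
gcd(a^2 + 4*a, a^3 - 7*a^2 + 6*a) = a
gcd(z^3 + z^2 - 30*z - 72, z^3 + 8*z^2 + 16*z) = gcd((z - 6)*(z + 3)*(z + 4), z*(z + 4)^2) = z + 4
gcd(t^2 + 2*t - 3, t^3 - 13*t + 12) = t - 1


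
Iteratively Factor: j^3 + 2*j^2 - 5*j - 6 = (j + 3)*(j^2 - j - 2) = (j + 1)*(j + 3)*(j - 2)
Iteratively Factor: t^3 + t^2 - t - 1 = (t - 1)*(t^2 + 2*t + 1) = (t - 1)*(t + 1)*(t + 1)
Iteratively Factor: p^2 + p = (p)*(p + 1)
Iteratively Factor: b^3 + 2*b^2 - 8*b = (b + 4)*(b^2 - 2*b) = b*(b + 4)*(b - 2)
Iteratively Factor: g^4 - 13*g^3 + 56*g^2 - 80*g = (g - 5)*(g^3 - 8*g^2 + 16*g) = (g - 5)*(g - 4)*(g^2 - 4*g) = g*(g - 5)*(g - 4)*(g - 4)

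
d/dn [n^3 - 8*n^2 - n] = 3*n^2 - 16*n - 1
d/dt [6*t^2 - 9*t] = 12*t - 9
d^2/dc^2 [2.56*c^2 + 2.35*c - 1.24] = 5.12000000000000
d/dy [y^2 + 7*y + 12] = 2*y + 7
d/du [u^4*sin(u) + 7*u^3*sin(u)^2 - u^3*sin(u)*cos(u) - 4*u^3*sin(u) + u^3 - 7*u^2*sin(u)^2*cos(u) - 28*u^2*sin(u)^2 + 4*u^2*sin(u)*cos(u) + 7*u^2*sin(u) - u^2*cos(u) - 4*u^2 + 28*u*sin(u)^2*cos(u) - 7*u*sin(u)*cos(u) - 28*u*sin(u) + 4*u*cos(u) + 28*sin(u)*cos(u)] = u^4*cos(u) + 7*u^3*sin(2*u) - u^3*cos(2*u) - 4*sqrt(2)*u^3*cos(u + pi/4) - 37*u^2*sin(u)/4 - 59*u^2*sin(2*u)/2 - 21*u^2*sin(3*u)/4 + 7*u^2*cos(u) - 13*u^2*cos(2*u)/2 + 27*u^2/2 + 3*u*sin(u) + 4*u*sin(2*u) + 21*u*sin(3*u) - 67*u*cos(u)/2 + 21*u*cos(2*u) + 7*u*cos(3*u)/2 - 36*u - 28*sin(u) - 7*sin(2*u)/2 + 11*cos(u) + 28*cos(2*u) - 7*cos(3*u)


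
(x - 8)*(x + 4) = x^2 - 4*x - 32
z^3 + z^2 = z^2*(z + 1)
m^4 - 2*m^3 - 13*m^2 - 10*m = m*(m - 5)*(m + 1)*(m + 2)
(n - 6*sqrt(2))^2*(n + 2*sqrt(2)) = n^3 - 10*sqrt(2)*n^2 + 24*n + 144*sqrt(2)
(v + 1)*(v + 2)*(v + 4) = v^3 + 7*v^2 + 14*v + 8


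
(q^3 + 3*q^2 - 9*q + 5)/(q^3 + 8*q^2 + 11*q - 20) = (q - 1)/(q + 4)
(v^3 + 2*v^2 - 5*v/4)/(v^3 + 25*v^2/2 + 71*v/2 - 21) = v*(2*v + 5)/(2*(v^2 + 13*v + 42))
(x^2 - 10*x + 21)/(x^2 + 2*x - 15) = (x - 7)/(x + 5)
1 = 1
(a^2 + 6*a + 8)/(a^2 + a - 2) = (a + 4)/(a - 1)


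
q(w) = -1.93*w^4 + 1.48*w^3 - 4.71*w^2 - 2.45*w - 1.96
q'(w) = -7.72*w^3 + 4.44*w^2 - 9.42*w - 2.45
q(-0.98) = -7.26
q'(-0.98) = 18.31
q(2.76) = -125.48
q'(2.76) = -156.94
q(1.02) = -9.88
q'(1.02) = -15.63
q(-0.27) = -1.68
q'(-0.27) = 0.57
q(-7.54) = -7123.64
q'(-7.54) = 3630.26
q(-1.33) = -16.55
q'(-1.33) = 36.09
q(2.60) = -102.35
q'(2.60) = -132.61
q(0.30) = -3.09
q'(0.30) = -5.08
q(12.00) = -38172.64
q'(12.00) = -12816.29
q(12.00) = -38172.64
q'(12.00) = -12816.29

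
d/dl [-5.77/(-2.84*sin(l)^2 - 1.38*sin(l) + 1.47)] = -(32.7736*sin(l) + 7.9626)*cos(l)/(2.84*sin(l)^2 + 1.38*sin(l) - 1.47)^2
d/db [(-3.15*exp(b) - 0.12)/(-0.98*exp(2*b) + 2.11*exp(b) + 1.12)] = (-(1.96*exp(b) - 2.11)*(3.15*exp(b) + 0.12) + 3.087*exp(2*b) - 6.6465*exp(b) - 3.528)*exp(b)/(-0.98*exp(2*b) + 2.11*exp(b) + 1.12)^2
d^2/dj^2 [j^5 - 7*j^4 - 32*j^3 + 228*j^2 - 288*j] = 20*j^3 - 84*j^2 - 192*j + 456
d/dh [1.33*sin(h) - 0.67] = 1.33*cos(h)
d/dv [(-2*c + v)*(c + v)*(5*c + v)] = -7*c^2 + 8*c*v + 3*v^2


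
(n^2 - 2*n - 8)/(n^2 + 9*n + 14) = (n - 4)/(n + 7)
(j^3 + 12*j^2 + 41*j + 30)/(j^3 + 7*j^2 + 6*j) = (j + 5)/j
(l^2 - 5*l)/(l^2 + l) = (l - 5)/(l + 1)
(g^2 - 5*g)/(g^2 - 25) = g/(g + 5)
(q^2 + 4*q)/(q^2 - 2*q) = (q + 4)/(q - 2)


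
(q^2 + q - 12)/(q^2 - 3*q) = (q + 4)/q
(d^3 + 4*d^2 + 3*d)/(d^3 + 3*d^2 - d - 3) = d/(d - 1)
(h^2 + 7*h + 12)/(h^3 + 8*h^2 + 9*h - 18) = (h + 4)/(h^2 + 5*h - 6)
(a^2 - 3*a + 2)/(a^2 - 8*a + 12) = (a - 1)/(a - 6)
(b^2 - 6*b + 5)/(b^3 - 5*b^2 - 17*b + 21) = (b - 5)/(b^2 - 4*b - 21)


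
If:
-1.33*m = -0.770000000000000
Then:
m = 0.58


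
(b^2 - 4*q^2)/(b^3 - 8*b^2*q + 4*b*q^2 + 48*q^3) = (b - 2*q)/(b^2 - 10*b*q + 24*q^2)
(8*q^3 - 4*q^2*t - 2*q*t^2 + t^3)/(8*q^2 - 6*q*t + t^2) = (4*q^2 - t^2)/(4*q - t)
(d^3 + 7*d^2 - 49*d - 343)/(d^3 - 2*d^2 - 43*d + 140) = (d^2 - 49)/(d^2 - 9*d + 20)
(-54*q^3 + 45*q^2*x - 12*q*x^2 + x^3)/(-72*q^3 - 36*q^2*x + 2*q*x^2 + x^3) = (9*q^2 - 6*q*x + x^2)/(12*q^2 + 8*q*x + x^2)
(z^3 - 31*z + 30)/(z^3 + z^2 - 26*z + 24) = (z - 5)/(z - 4)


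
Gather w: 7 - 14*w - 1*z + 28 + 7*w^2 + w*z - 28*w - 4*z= 7*w^2 + w*(z - 42) - 5*z + 35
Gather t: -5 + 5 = 0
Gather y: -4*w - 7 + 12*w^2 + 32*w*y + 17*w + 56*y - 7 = 12*w^2 + 13*w + y*(32*w + 56) - 14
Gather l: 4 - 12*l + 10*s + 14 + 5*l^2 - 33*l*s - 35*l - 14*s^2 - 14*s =5*l^2 + l*(-33*s - 47) - 14*s^2 - 4*s + 18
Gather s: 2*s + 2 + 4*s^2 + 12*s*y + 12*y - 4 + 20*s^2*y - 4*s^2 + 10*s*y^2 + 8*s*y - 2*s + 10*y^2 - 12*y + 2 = 20*s^2*y + s*(10*y^2 + 20*y) + 10*y^2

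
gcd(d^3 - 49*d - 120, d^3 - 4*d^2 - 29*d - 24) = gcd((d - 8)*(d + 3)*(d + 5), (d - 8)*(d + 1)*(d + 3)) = d^2 - 5*d - 24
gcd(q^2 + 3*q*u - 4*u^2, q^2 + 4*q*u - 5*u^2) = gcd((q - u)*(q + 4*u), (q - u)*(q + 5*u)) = q - u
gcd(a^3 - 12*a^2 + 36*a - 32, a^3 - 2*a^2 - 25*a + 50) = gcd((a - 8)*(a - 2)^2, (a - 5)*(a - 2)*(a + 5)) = a - 2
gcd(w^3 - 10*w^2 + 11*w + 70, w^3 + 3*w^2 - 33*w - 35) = w - 5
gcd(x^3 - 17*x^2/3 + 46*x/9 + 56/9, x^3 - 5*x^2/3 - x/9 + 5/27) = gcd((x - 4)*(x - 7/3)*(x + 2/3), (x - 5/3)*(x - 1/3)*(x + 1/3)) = 1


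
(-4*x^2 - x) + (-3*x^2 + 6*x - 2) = -7*x^2 + 5*x - 2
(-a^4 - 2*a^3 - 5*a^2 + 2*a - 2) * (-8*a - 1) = 8*a^5 + 17*a^4 + 42*a^3 - 11*a^2 + 14*a + 2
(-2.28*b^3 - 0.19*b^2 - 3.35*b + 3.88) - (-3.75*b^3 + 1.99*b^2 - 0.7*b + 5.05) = 1.47*b^3 - 2.18*b^2 - 2.65*b - 1.17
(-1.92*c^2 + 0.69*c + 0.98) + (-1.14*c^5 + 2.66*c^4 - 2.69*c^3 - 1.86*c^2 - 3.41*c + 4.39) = -1.14*c^5 + 2.66*c^4 - 2.69*c^3 - 3.78*c^2 - 2.72*c + 5.37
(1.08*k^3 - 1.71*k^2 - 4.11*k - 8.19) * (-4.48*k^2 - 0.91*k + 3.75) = -4.8384*k^5 + 6.678*k^4 + 24.0189*k^3 + 34.0188*k^2 - 7.9596*k - 30.7125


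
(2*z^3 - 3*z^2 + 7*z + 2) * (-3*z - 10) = -6*z^4 - 11*z^3 + 9*z^2 - 76*z - 20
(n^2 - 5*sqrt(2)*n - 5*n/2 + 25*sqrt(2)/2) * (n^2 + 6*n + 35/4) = n^4 - 5*sqrt(2)*n^3 + 7*n^3/2 - 35*sqrt(2)*n^2/2 - 25*n^2/4 - 175*n/8 + 125*sqrt(2)*n/4 + 875*sqrt(2)/8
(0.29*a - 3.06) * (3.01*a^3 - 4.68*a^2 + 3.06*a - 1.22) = 0.8729*a^4 - 10.5678*a^3 + 15.2082*a^2 - 9.7174*a + 3.7332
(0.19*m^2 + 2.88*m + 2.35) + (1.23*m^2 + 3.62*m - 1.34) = 1.42*m^2 + 6.5*m + 1.01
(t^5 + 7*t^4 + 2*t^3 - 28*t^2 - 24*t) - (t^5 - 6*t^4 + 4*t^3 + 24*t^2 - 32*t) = 13*t^4 - 2*t^3 - 52*t^2 + 8*t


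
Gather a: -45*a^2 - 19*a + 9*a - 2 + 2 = -45*a^2 - 10*a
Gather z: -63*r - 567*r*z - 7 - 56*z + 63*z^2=-63*r + 63*z^2 + z*(-567*r - 56) - 7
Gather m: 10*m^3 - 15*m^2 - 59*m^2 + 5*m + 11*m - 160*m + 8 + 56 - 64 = 10*m^3 - 74*m^2 - 144*m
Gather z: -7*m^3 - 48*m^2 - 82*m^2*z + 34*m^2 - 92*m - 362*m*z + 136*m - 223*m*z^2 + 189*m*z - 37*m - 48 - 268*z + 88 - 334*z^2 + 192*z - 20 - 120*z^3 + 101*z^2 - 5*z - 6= -7*m^3 - 14*m^2 + 7*m - 120*z^3 + z^2*(-223*m - 233) + z*(-82*m^2 - 173*m - 81) + 14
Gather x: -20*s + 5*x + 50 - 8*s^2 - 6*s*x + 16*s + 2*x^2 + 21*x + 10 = -8*s^2 - 4*s + 2*x^2 + x*(26 - 6*s) + 60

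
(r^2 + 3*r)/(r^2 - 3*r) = (r + 3)/(r - 3)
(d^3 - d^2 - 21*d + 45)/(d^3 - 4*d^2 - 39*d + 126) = (d^2 + 2*d - 15)/(d^2 - d - 42)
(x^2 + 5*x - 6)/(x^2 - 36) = (x - 1)/(x - 6)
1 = 1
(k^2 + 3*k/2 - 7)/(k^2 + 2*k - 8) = (k + 7/2)/(k + 4)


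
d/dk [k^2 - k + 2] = 2*k - 1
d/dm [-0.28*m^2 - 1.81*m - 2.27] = -0.56*m - 1.81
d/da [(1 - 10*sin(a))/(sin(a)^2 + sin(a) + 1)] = (10*sin(a)^2 - 2*sin(a) - 11)*cos(a)/(sin(a)^2 + sin(a) + 1)^2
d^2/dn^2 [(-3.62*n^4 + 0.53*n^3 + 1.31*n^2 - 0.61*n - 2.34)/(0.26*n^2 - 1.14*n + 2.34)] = (-0.489424*n^6 + 6.437808*n^5 - 41.44176*n^4 + 155.93416*n^3 - 252.07416*n^2 + 23.800608*n + 7.856784)/(0.017576*n^6 - 0.231192*n^5 + 1.48824*n^4 - 5.643*n^3 + 13.39416*n^2 - 18.726552*n + 12.812904)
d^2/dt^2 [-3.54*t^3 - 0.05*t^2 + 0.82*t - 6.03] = -21.24*t - 0.1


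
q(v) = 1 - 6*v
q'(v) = -6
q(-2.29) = 14.74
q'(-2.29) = -6.00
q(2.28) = -12.68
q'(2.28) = -6.00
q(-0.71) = 5.26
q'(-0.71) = -6.00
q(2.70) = -15.20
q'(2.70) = -6.00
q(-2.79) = 17.74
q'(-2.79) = -6.00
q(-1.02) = 7.12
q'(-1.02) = -6.00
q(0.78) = -3.68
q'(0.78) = -6.00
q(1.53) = -8.18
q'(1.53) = -6.00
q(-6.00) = 37.00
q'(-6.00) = -6.00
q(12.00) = -71.00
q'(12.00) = -6.00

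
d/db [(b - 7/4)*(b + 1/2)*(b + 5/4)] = 3*b^2 - 39/16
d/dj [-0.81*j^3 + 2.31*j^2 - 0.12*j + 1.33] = -2.43*j^2 + 4.62*j - 0.12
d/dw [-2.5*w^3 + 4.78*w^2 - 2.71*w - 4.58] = -7.5*w^2 + 9.56*w - 2.71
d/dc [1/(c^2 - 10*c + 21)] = 2*(5 - c)/(c^2 - 10*c + 21)^2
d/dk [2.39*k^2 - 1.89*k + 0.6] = 4.78*k - 1.89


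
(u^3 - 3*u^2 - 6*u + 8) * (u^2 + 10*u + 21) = u^5 + 7*u^4 - 15*u^3 - 115*u^2 - 46*u + 168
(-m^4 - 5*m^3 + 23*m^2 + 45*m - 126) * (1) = -m^4 - 5*m^3 + 23*m^2 + 45*m - 126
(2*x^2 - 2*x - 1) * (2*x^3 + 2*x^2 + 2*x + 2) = 4*x^5 - 2*x^3 - 2*x^2 - 6*x - 2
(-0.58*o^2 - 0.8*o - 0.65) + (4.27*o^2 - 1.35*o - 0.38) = 3.69*o^2 - 2.15*o - 1.03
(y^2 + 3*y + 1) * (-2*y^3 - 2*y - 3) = -2*y^5 - 6*y^4 - 4*y^3 - 9*y^2 - 11*y - 3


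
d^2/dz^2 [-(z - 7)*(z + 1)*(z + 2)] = 8 - 6*z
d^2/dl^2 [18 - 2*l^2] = -4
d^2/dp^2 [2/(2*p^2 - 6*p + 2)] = 2*(-p^2 + 3*p + (2*p - 3)^2 - 1)/(p^2 - 3*p + 1)^3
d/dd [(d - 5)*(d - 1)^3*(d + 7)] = 5*d^4 - 4*d^3 - 114*d^2 + 220*d - 107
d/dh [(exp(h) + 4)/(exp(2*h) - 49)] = (-2*(exp(h) + 4)*exp(h) + exp(2*h) - 49)*exp(h)/(exp(2*h) - 49)^2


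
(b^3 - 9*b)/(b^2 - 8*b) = (b^2 - 9)/(b - 8)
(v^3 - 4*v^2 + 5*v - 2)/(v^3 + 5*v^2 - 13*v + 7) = (v - 2)/(v + 7)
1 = 1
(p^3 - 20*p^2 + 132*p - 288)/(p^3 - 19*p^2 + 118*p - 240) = (p - 6)/(p - 5)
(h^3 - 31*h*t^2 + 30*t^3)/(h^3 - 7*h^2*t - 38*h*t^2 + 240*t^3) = (-h + t)/(-h + 8*t)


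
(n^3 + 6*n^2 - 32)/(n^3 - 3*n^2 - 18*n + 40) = (n + 4)/(n - 5)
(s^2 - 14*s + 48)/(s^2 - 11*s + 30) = (s - 8)/(s - 5)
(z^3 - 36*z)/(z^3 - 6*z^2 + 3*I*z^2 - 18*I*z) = (z + 6)/(z + 3*I)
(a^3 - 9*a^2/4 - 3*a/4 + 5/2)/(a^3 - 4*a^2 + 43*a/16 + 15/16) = 4*(a^2 - a - 2)/(4*a^2 - 11*a - 3)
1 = 1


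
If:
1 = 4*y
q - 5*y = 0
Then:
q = 5/4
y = 1/4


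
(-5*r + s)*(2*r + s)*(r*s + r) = -10*r^3*s - 10*r^3 - 3*r^2*s^2 - 3*r^2*s + r*s^3 + r*s^2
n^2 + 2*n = n*(n + 2)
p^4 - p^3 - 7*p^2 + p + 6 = (p - 3)*(p - 1)*(p + 1)*(p + 2)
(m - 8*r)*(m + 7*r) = m^2 - m*r - 56*r^2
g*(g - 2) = g^2 - 2*g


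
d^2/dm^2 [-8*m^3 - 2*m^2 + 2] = -48*m - 4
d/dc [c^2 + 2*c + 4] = 2*c + 2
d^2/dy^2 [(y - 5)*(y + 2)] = 2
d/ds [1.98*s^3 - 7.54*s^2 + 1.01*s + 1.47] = 5.94*s^2 - 15.08*s + 1.01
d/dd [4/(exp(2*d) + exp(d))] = 4*(-2*exp(d) - 1)*exp(-d)/(exp(d) + 1)^2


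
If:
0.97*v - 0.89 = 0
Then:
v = 0.92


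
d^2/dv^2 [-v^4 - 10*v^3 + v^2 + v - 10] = -12*v^2 - 60*v + 2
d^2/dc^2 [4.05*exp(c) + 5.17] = 4.05*exp(c)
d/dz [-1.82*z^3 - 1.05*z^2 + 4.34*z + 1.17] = -5.46*z^2 - 2.1*z + 4.34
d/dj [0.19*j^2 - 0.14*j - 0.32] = 0.38*j - 0.14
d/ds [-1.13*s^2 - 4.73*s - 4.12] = -2.26*s - 4.73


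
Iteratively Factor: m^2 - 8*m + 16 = (m - 4)*(m - 4)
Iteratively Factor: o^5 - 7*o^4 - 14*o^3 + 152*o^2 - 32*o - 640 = (o + 2)*(o^4 - 9*o^3 + 4*o^2 + 144*o - 320) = (o + 2)*(o + 4)*(o^3 - 13*o^2 + 56*o - 80) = (o - 5)*(o + 2)*(o + 4)*(o^2 - 8*o + 16) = (o - 5)*(o - 4)*(o + 2)*(o + 4)*(o - 4)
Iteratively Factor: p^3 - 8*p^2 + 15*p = (p - 3)*(p^2 - 5*p) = (p - 5)*(p - 3)*(p)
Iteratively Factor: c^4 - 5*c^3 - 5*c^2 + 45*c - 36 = (c - 1)*(c^3 - 4*c^2 - 9*c + 36) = (c - 4)*(c - 1)*(c^2 - 9) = (c - 4)*(c - 3)*(c - 1)*(c + 3)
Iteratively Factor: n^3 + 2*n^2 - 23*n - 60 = (n - 5)*(n^2 + 7*n + 12) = (n - 5)*(n + 3)*(n + 4)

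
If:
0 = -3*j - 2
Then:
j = -2/3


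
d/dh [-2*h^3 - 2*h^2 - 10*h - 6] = -6*h^2 - 4*h - 10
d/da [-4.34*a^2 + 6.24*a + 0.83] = 6.24 - 8.68*a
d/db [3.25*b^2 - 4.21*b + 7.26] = 6.5*b - 4.21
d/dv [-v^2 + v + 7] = 1 - 2*v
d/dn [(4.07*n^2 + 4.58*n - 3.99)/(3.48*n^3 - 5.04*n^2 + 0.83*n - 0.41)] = (-14.1636*n^4 - 31.8768*n^3 + 68.1169*n^2 - 43.5566*n + 1.4339)/(12.1104*n^6 - 35.0784*n^5 + 31.1784*n^4 - 11.22*n^3 + 4.8217*n^2 - 0.6806*n + 0.1681)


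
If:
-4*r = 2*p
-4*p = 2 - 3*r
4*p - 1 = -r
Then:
No Solution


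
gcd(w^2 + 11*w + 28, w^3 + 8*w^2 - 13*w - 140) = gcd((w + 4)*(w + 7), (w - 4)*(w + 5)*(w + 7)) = w + 7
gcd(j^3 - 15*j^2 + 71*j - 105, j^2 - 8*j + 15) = j^2 - 8*j + 15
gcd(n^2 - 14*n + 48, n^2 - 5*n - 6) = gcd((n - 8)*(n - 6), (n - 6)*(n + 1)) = n - 6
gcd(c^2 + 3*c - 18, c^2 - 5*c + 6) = c - 3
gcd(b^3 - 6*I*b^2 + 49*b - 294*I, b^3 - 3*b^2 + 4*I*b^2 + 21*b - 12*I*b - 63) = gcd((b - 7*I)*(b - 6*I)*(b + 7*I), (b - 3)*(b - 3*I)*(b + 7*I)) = b + 7*I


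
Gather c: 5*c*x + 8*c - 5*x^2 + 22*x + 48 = c*(5*x + 8) - 5*x^2 + 22*x + 48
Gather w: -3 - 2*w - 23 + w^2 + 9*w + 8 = w^2 + 7*w - 18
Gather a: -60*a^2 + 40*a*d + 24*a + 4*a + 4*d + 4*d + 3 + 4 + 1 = -60*a^2 + a*(40*d + 28) + 8*d + 8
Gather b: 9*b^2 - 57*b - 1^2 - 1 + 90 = 9*b^2 - 57*b + 88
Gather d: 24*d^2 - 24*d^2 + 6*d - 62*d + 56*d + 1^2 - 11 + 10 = 0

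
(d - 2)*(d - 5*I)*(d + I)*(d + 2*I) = d^4 - 2*d^3 - 2*I*d^3 + 13*d^2 + 4*I*d^2 - 26*d + 10*I*d - 20*I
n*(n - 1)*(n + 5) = n^3 + 4*n^2 - 5*n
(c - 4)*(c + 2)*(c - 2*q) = c^3 - 2*c^2*q - 2*c^2 + 4*c*q - 8*c + 16*q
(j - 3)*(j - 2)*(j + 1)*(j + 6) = j^4 + 2*j^3 - 23*j^2 + 12*j + 36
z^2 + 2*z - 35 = (z - 5)*(z + 7)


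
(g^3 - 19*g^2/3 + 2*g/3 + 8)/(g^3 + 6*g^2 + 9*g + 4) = (g^2 - 22*g/3 + 8)/(g^2 + 5*g + 4)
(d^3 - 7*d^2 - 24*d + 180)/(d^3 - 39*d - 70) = (d^2 - 12*d + 36)/(d^2 - 5*d - 14)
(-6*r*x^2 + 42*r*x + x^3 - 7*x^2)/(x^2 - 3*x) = (-6*r*x + 42*r + x^2 - 7*x)/(x - 3)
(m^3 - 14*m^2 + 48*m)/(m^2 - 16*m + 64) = m*(m - 6)/(m - 8)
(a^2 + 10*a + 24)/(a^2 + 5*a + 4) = (a + 6)/(a + 1)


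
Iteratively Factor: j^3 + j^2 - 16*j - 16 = (j + 1)*(j^2 - 16) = (j - 4)*(j + 1)*(j + 4)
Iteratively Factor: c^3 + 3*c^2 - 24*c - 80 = (c - 5)*(c^2 + 8*c + 16) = (c - 5)*(c + 4)*(c + 4)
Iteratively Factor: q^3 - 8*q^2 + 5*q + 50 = (q - 5)*(q^2 - 3*q - 10) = (q - 5)*(q + 2)*(q - 5)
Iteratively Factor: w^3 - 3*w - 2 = (w + 1)*(w^2 - w - 2) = (w - 2)*(w + 1)*(w + 1)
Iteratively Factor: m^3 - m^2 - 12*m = (m + 3)*(m^2 - 4*m) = m*(m + 3)*(m - 4)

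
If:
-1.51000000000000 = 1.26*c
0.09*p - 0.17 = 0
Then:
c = -1.20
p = 1.89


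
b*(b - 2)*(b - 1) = b^3 - 3*b^2 + 2*b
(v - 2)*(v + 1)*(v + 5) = v^3 + 4*v^2 - 7*v - 10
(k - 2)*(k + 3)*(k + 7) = k^3 + 8*k^2 + k - 42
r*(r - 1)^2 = r^3 - 2*r^2 + r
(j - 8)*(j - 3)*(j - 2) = j^3 - 13*j^2 + 46*j - 48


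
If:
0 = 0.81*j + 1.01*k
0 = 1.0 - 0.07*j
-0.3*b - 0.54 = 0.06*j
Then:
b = -4.66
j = 14.29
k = -11.46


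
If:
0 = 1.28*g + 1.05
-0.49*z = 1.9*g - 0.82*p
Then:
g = -0.82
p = 0.597560975609756*z - 1.90072408536585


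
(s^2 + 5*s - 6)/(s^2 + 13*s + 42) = (s - 1)/(s + 7)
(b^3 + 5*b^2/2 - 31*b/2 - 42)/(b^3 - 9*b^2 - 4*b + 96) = (b + 7/2)/(b - 8)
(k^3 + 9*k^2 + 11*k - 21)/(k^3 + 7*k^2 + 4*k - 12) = (k^2 + 10*k + 21)/(k^2 + 8*k + 12)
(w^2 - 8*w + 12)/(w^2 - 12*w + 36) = (w - 2)/(w - 6)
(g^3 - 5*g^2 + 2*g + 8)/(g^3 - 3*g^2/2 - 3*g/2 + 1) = 2*(g - 4)/(2*g - 1)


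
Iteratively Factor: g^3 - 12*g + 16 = (g - 2)*(g^2 + 2*g - 8) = (g - 2)^2*(g + 4)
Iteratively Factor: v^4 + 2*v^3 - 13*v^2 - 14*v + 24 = (v + 2)*(v^3 - 13*v + 12) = (v - 1)*(v + 2)*(v^2 + v - 12) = (v - 1)*(v + 2)*(v + 4)*(v - 3)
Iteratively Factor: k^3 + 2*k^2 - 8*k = (k)*(k^2 + 2*k - 8) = k*(k + 4)*(k - 2)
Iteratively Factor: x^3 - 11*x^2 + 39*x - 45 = (x - 5)*(x^2 - 6*x + 9) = (x - 5)*(x - 3)*(x - 3)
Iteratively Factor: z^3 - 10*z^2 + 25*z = (z - 5)*(z^2 - 5*z) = (z - 5)^2*(z)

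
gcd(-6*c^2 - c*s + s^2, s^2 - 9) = 1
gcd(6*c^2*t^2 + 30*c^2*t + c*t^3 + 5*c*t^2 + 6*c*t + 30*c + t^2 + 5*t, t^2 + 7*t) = 1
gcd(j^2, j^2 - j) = j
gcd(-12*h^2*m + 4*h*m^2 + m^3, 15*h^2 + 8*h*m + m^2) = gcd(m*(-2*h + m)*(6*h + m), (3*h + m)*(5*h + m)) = 1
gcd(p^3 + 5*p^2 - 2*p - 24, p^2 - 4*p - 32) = p + 4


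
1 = 1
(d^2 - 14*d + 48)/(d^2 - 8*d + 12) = (d - 8)/(d - 2)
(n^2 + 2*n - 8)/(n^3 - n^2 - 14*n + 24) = 1/(n - 3)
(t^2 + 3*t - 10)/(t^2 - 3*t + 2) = (t + 5)/(t - 1)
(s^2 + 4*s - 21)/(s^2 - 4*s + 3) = (s + 7)/(s - 1)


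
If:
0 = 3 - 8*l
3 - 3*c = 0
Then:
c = 1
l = 3/8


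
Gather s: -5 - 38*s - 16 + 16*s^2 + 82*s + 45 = 16*s^2 + 44*s + 24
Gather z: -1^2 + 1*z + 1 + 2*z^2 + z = 2*z^2 + 2*z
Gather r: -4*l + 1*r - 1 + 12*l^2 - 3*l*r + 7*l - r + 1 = 12*l^2 - 3*l*r + 3*l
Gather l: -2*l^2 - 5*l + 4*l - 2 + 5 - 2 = -2*l^2 - l + 1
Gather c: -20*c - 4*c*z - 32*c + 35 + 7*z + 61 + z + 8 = c*(-4*z - 52) + 8*z + 104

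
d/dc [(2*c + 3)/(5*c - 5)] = -1/(c - 1)^2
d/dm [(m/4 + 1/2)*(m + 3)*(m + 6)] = 3*m^2/4 + 11*m/2 + 9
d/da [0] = 0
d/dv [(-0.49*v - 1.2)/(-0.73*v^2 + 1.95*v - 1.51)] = (-0.3577*v^2 - 1.752*v + 3.0799)/(0.5329*v^4 - 2.847*v^3 + 6.0071*v^2 - 5.889*v + 2.2801)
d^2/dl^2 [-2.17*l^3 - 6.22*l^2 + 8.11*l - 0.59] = -13.02*l - 12.44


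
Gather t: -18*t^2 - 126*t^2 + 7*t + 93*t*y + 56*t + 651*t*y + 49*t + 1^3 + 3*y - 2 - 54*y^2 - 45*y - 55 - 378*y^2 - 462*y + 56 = -144*t^2 + t*(744*y + 112) - 432*y^2 - 504*y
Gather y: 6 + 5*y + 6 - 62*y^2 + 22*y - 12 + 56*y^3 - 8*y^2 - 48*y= 56*y^3 - 70*y^2 - 21*y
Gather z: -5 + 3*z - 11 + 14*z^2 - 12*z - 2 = 14*z^2 - 9*z - 18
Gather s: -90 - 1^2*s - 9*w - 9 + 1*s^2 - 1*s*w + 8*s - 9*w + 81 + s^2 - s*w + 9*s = 2*s^2 + s*(16 - 2*w) - 18*w - 18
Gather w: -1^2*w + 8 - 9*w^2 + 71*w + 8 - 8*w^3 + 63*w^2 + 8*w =-8*w^3 + 54*w^2 + 78*w + 16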